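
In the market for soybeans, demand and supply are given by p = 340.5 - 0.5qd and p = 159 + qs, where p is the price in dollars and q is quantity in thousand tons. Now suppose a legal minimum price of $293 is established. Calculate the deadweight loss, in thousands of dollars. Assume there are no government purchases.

Rearranging demand gives qd = 681 - 2p; rearranging supply gives qs = p - 159. Setting quantity demanded equal to quantity supplied, 681 - 2p = p - 159, gives p* = 280 and q* = 121.
Since 293 > 280, the floor is binding.
At p = 293: qd = 681 - 2·293 = 95 and qs = 293 - 159 = 134.
Quantity traded falls to 95. At q = 95 the demand price is (681 - 95)/2 = 293 and the supply price is 159 + 95 = 254.
Deadweight loss = ½ · (293 - 254) · (121 - 95) = ½ · 39 · 26 = 507.

507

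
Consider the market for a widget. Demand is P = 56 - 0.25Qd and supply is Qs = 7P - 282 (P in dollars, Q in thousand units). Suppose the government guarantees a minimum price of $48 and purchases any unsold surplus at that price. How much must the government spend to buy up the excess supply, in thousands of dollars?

Rearranging demand gives Qd = 224 - 4P. In a free market, 224 - 4P = 7P - 282 gives the equilibrium P* = 46, Q* = 40.
Because the floor (48) lies above the market-clearing price, it is binding.
At P = 48: Qd = 224 - 4·48 = 32 and Qs = 7·48 - 282 = 54.
Surplus = Qs - Qd = 22.
Government expenditure = surplus × support price = 22 × 48 = 1056.

1056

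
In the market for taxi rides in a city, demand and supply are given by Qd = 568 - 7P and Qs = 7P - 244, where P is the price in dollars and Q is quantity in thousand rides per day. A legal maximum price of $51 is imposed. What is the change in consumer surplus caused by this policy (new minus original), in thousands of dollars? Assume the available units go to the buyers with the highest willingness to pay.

619.5

In a free market, 568 - 7P = 7P - 244 gives the equilibrium P* = 58, Q* = 162.
Since 51 < 58, the ceiling is binding.
At P = 51: Qd = 568 - 7·51 = 211 and Qs = 7·51 - 244 = 113.
Consumer surplus without the control is ½ · (568/7 - 58) · 162 = 13122/7.
With the ceiling, 113 units are sold at 51 (assume they go to the highest-value buyers). The demand price at Q = 113 is 65, so CS = ½ · [(568/7 - 51) + (65 - 51)] · 113 = 34917/14.
Change in consumer surplus = 34917/14 - 13122/7 = 619.5.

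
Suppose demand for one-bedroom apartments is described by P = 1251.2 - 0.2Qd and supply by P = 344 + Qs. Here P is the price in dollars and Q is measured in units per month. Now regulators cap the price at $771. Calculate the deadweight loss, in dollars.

Rearranging demand gives Qd = 6256 - 5P; rearranging supply gives Qs = P - 344. Equilibrium: 6256 - 5P = P - 344, so 6600 = 6P and P* = 1100, Q* = 756.
The ceiling of 771 is below the equilibrium price 1100, so it binds.
At P = 771: Qd = 6256 - 5·771 = 2401 and Qs = 771 - 344 = 427.
Quantity traded falls to 427. At Q = 427 the demand price is (6256 - 427)/5 = 1165.8 and the supply price is 344 + 427 = 771.
Deadweight loss = ½ · (1165.8 - 771) · (756 - 427) = ½ · 394.8 · 329 = 64944.6.

64944.6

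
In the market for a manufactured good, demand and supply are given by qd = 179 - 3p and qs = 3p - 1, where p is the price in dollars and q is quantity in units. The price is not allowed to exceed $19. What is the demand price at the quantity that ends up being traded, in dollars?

41

Equilibrium: 179 - 3p = 3p - 1, so 180 = 6p and p* = 30, q* = 89.
The ceiling of 19 is below the equilibrium price 30, so it binds.
At p = 19: qd = 179 - 3·19 = 122 and qs = 3·19 - 1 = 56.
Only 56 units reach the market. On the demand curve, the marginal buyer's willingness to pay at q = 56 is (179 - 56)/3 = 41.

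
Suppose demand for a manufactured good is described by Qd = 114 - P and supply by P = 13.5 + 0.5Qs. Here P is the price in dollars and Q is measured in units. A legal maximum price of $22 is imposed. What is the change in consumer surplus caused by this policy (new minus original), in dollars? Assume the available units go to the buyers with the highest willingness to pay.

Rearranging supply gives Qs = 2P - 27. Setting quantity demanded equal to quantity supplied, 114 - P = 2P - 27, gives P* = 47 and Q* = 67.
The ceiling of 22 is below the equilibrium price 47, so it binds.
At P = 22: Qd = 114 - 22 = 92 and Qs = 2·22 - 27 = 17.
Consumer surplus without the control is ½ · (114 - 47) · 67 = 2244.5.
With the ceiling, 17 units are sold at 22 (assume they go to the highest-value buyers). The demand price at Q = 17 is 97, so CS = ½ · [(114 - 22) + (97 - 22)] · 17 = 1419.5.
Change in consumer surplus = 1419.5 - 2244.5 = -825.

-825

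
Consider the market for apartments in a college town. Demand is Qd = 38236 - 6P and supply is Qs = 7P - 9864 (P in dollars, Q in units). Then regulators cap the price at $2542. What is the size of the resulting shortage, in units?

15054

Equilibrium: 38236 - 6P = 7P - 9864, so 48100 = 13P and P* = 3700, Q* = 16036.
Since 2542 < 3700, the ceiling is binding.
At P = 2542: Qd = 38236 - 6·2542 = 22984 and Qs = 7·2542 - 9864 = 7930.
Shortage = Qd - Qs = 22984 - 7930 = 15054.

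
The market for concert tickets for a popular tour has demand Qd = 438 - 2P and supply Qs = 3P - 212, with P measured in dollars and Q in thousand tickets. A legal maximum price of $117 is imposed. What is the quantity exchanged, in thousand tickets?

Setting quantity demanded equal to quantity supplied, 438 - 2P = 3P - 212, gives P* = 130 and Q* = 178.
Since 117 < 130, the ceiling is binding.
At P = 117: Qd = 438 - 2·117 = 204 and Qs = 3·117 - 212 = 139.
The quantity actually transacted is the short side, supply: 139.

139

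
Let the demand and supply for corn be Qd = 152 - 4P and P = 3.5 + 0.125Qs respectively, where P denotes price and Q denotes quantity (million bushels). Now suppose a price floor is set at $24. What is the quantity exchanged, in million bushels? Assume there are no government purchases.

Rearranging supply gives Qs = 8P - 28. Setting quantity demanded equal to quantity supplied, 152 - 4P = 8P - 28, gives P* = 15 and Q* = 92.
The floor of 24 is above the equilibrium price 15, so it binds.
At P = 24: Qd = 152 - 4·24 = 56 and Qs = 8·24 - 28 = 164.
The quantity actually transacted is the short side, demand: 56.

56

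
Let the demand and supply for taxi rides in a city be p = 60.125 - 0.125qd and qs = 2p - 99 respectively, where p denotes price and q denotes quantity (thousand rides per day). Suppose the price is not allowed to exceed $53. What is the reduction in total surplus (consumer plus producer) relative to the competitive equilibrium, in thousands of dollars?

31.25

Rearranging demand gives qd = 481 - 8p. Without the control the market clears where 481 - 8p = 2p - 99, i.e. p* = 58 and q* = 17.
Since 53 < 58, the ceiling is binding.
At p = 53: qd = 481 - 8·53 = 57 and qs = 2·53 - 99 = 7.
Quantity traded falls to 7. At q = 7 the demand price is (481 - 7)/8 = 59.25 and the supply price is (99 + 7)/2 = 53.
Deadweight loss = ½ · (59.25 - 53) · (17 - 7) = ½ · 6.25 · 10 = 31.25.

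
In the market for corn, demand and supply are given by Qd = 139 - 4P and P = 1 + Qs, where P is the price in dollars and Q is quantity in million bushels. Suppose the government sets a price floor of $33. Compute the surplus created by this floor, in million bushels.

Rearranging supply gives Qs = P - 1. In a free market, 139 - 4P = P - 1 gives the equilibrium P* = 28, Q* = 27.
The floor of 33 is above the equilibrium price 28, so it binds.
At P = 33: Qd = 139 - 4·33 = 7 and Qs = 33 - 1 = 32.
Surplus = Qs - Qd = 32 - 7 = 25.

25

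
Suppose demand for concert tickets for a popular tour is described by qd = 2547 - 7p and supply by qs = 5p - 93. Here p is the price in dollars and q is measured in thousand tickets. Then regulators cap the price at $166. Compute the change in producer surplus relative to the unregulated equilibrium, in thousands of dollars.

-47088

Without the control the market clears where 2547 - 7p = 5p - 93, i.e. p* = 220 and q* = 1007.
The ceiling of 166 is below the equilibrium price 220, so it binds.
At p = 166: qd = 2547 - 7·166 = 1385 and qs = 5·166 - 93 = 737.
Producer surplus without the control is ½ · (220 - 18.6) · 1007 = 101404.9.
With the ceiling, producers sell 737 units at 166, so PS = ½ · (166 - 18.6) · 737 = 54316.9.
Change in producer surplus = 54316.9 - 101404.9 = -47088.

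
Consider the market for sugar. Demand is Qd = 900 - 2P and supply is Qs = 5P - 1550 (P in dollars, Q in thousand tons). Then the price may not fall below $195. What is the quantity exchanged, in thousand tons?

In a free market, 900 - 2P = 5P - 1550 gives the equilibrium P* = 350, Q* = 200.
Since 195 is below P* = 350, the floor does not bind and the free-market outcome prevails.

200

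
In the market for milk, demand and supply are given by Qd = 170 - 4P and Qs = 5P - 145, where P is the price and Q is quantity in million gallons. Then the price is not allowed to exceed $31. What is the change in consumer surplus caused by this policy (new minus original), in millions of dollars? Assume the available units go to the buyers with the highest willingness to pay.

Without the control the market clears where 170 - 4P = 5P - 145, i.e. P* = 35 and Q* = 30.
The ceiling of 31 is below the equilibrium price 35, so it binds.
At P = 31: Qd = 170 - 4·31 = 46 and Qs = 5·31 - 145 = 10.
Consumer surplus without the control is ½ · (42.5 - 35) · 30 = 112.5.
With the ceiling, 10 units are sold at 31 (assume they go to the highest-value buyers). The demand price at Q = 10 is 40, so CS = ½ · [(42.5 - 31) + (40 - 31)] · 10 = 102.5.
Change in consumer surplus = 102.5 - 112.5 = -10.

-10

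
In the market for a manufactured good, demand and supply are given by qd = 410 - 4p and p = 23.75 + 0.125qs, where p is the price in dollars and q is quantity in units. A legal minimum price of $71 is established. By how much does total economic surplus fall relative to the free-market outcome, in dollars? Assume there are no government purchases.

1323

Rearranging supply gives qs = 8p - 190. Equilibrium: 410 - 4p = 8p - 190, so 600 = 12p and p* = 50, q* = 210.
Because the floor (71) lies above the market-clearing price, it is binding.
At p = 71: qd = 410 - 4·71 = 126 and qs = 8·71 - 190 = 378.
Quantity traded falls to 126. At q = 126 the demand price is (410 - 126)/4 = 71 and the supply price is (190 + 126)/8 = 39.5.
Deadweight loss = ½ · (71 - 39.5) · (210 - 126) = ½ · 31.5 · 84 = 1323.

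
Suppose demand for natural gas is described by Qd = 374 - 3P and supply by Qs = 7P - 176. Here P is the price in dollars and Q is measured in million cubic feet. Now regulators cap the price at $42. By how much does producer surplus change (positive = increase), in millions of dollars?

Setting quantity demanded equal to quantity supplied, 374 - 3P = 7P - 176, gives P* = 55 and Q* = 209.
The ceiling of 42 is below the equilibrium price 55, so it binds.
At P = 42: Qd = 374 - 3·42 = 248 and Qs = 7·42 - 176 = 118.
Producer surplus without the control is ½ · (55 - 176/7) · 209 = 43681/14.
With the ceiling, producers sell 118 units at 42, so PS = ½ · (42 - 176/7) · 118 = 6962/7.
Change in producer surplus = 6962/7 - 43681/14 = -2125.5.

-2125.5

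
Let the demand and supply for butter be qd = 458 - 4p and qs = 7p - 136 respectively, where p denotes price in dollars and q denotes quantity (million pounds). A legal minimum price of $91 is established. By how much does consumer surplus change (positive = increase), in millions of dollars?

-6216

Equilibrium: 458 - 4p = 7p - 136, so 594 = 11p and p* = 54, q* = 242.
The floor of 91 is above the equilibrium price 54, so it binds.
At p = 91: qd = 458 - 4·91 = 94 and qs = 7·91 - 136 = 501.
Consumer surplus without the control is ½ · (114.5 - 54) · 242 = 7320.5.
With the floor, consumers buy 94 units at 91, so CS = ½ · (114.5 - 91) · 94 = 1104.5.
Change in consumer surplus = 1104.5 - 7320.5 = -6216.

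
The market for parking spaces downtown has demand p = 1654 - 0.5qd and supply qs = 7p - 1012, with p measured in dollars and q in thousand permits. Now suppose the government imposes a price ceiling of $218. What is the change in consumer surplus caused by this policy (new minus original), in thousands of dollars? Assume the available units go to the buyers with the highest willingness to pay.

-706221

Rearranging demand gives qd = 3308 - 2p. Equilibrium: 3308 - 2p = 7p - 1012, so 4320 = 9p and p* = 480, q* = 2348.
The ceiling of 218 is below the equilibrium price 480, so it binds.
At p = 218: qd = 3308 - 2·218 = 2872 and qs = 7·218 - 1012 = 514.
Consumer surplus without the control is ½ · (1654 - 480) · 2348 = 1378276.
With the ceiling, 514 units are sold at 218 (assume they go to the highest-value buyers). The demand price at q = 514 is 1397, so CS = ½ · [(1654 - 218) + (1397 - 218)] · 514 = 672055.
Change in consumer surplus = 672055 - 1378276 = -706221.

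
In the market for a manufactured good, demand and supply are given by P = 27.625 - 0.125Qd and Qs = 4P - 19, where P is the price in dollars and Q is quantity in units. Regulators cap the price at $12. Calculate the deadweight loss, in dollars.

192

Rearranging demand gives Qd = 221 - 8P. Equilibrium: 221 - 8P = 4P - 19, so 240 = 12P and P* = 20, Q* = 61.
Because the ceiling (12) lies below the market-clearing price, it is binding.
At P = 12: Qd = 221 - 8·12 = 125 and Qs = 4·12 - 19 = 29.
Quantity traded falls to 29. At Q = 29 the demand price is (221 - 29)/8 = 24 and the supply price is (19 + 29)/4 = 12.
Deadweight loss = ½ · (24 - 12) · (61 - 29) = ½ · 12 · 32 = 192.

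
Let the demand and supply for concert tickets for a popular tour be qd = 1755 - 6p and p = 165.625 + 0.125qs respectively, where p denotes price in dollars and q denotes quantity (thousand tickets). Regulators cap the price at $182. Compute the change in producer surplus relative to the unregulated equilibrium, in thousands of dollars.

-10754

Rearranging supply gives qs = 8p - 1325. Setting quantity demanded equal to quantity supplied, 1755 - 6p = 8p - 1325, gives p* = 220 and q* = 435.
Since 182 < 220, the ceiling is binding.
At p = 182: qd = 1755 - 6·182 = 663 and qs = 8·182 - 1325 = 131.
Producer surplus without the control is ½ · (220 - 165.625) · 435 = 11826.5625.
With the ceiling, producers sell 131 units at 182, so PS = ½ · (182 - 165.625) · 131 = 1072.5625.
Change in producer surplus = 1072.5625 - 11826.5625 = -10754.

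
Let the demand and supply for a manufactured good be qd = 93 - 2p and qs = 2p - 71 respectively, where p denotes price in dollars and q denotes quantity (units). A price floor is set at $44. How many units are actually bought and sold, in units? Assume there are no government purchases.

5

Setting quantity demanded equal to quantity supplied, 93 - 2p = 2p - 71, gives p* = 41 and q* = 11.
The floor of 44 is above the equilibrium price 41, so it binds.
At p = 44: qd = 93 - 2·44 = 5 and qs = 2·44 - 71 = 17.
The quantity actually transacted is the short side, demand: 5.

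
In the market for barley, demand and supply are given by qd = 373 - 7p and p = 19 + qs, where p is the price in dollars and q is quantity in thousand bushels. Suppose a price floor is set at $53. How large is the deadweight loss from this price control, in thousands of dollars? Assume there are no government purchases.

448

Rearranging supply gives qs = p - 19. Without the control the market clears where 373 - 7p = p - 19, i.e. p* = 49 and q* = 30.
Since 53 > 49, the floor is binding.
At p = 53: qd = 373 - 7·53 = 2 and qs = 53 - 19 = 34.
Quantity traded falls to 2. At q = 2 the demand price is (373 - 2)/7 = 53 and the supply price is 19 + 2 = 21.
Deadweight loss = ½ · (53 - 21) · (30 - 2) = ½ · 32 · 28 = 448.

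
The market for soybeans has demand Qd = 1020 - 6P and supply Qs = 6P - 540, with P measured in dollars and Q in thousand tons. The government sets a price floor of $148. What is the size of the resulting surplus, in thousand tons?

216

Setting quantity demanded equal to quantity supplied, 1020 - 6P = 6P - 540, gives P* = 130 and Q* = 240.
Since 148 > 130, the floor is binding.
At P = 148: Qd = 1020 - 6·148 = 132 and Qs = 6·148 - 540 = 348.
Surplus = Qs - Qd = 348 - 132 = 216.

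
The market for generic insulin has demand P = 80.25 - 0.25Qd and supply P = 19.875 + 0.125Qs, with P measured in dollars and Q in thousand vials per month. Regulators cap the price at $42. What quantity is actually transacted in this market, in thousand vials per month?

Rearranging demand gives Qd = 321 - 4P; rearranging supply gives Qs = 8P - 159. Without the control the market clears where 321 - 4P = 8P - 159, i.e. P* = 40 and Q* = 161.
Since 42 is above P* = 40, the ceiling does not bind and the free-market outcome prevails.

161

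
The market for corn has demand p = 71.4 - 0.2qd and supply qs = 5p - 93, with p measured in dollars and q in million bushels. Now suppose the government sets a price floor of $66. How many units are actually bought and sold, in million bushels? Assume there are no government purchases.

27

Rearranging demand gives qd = 357 - 5p. In a free market, 357 - 5p = 5p - 93 gives the equilibrium p* = 45, q* = 132.
Since 66 > 45, the floor is binding.
At p = 66: qd = 357 - 5·66 = 27 and qs = 5·66 - 93 = 237.
The quantity actually transacted is the short side, demand: 27.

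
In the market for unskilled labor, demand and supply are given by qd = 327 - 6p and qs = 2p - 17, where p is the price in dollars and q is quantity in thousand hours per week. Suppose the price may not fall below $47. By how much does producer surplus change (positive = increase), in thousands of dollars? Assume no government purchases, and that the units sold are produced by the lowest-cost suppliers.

36

Equilibrium: 327 - 6p = 2p - 17, so 344 = 8p and p* = 43, q* = 69.
The floor of 47 is above the equilibrium price 43, so it binds.
At p = 47: qd = 327 - 6·47 = 45 and qs = 2·47 - 17 = 77.
Producer surplus without the control is ½ · (43 - 8.5) · 69 = 1190.25.
With the floor, 45 units are sold at 47. The supply price at q = 45 is 31, so PS = ½ · [(47 - 8.5) + (47 - 31)] · 45 = 1226.25.
Change in producer surplus = 1226.25 - 1190.25 = 36.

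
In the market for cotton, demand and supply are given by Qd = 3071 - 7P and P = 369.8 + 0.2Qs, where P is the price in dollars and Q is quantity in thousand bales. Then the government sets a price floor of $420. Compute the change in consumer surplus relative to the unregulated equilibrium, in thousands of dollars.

Rearranging supply gives Qs = 5P - 1849. Without the control the market clears where 3071 - 7P = 5P - 1849, i.e. P* = 410 and Q* = 201.
Because the floor (420) lies above the market-clearing price, it is binding.
At P = 420: Qd = 3071 - 7·420 = 131 and Qs = 5·420 - 1849 = 251.
Consumer surplus without the control is ½ · (3071/7 - 410) · 201 = 40401/14.
With the floor, consumers buy 131 units at 420, so CS = ½ · (3071/7 - 420) · 131 = 17161/14.
Change in consumer surplus = 17161/14 - 40401/14 = -1660.

-1660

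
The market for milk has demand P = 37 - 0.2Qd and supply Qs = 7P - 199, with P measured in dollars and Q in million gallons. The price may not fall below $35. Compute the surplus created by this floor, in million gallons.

Rearranging demand gives Qd = 185 - 5P. Equilibrium: 185 - 5P = 7P - 199, so 384 = 12P and P* = 32, Q* = 25.
Since 35 > 32, the floor is binding.
At P = 35: Qd = 185 - 5·35 = 10 and Qs = 7·35 - 199 = 46.
Surplus = Qs - Qd = 46 - 10 = 36.

36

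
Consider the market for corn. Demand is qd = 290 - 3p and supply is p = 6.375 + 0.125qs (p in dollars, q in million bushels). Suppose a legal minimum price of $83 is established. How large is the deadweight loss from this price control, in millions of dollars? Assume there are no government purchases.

Rearranging supply gives qs = 8p - 51. Without the control the market clears where 290 - 3p = 8p - 51, i.e. p* = 31 and q* = 197.
The floor of 83 is above the equilibrium price 31, so it binds.
At p = 83: qd = 290 - 3·83 = 41 and qs = 8·83 - 51 = 613.
Quantity traded falls to 41. At q = 41 the demand price is (290 - 41)/3 = 83 and the supply price is (51 + 41)/8 = 11.5.
Deadweight loss = ½ · (83 - 11.5) · (197 - 41) = ½ · 71.5 · 156 = 5577.

5577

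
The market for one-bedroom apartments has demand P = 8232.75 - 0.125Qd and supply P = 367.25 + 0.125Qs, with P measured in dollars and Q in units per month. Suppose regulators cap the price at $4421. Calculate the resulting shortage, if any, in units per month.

Rearranging demand gives Qd = 65862 - 8P; rearranging supply gives Qs = 8P - 2938. Without the control the market clears where 65862 - 8P = 8P - 2938, i.e. P* = 4300 and Q* = 31462.
The ceiling of 4421 is above the equilibrium price 4300, so it is not binding; the market clears at P* = 4300, Q* = 31462.
Since the control does not bind, there is no shortage.

0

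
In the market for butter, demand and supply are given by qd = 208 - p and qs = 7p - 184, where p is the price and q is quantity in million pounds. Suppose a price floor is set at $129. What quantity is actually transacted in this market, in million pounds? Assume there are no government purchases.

79

Equilibrium: 208 - p = 7p - 184, so 392 = 8p and p* = 49, q* = 159.
Since 129 > 49, the floor is binding.
At p = 129: qd = 208 - 129 = 79 and qs = 7·129 - 184 = 719.
The quantity actually transacted is the short side, demand: 79.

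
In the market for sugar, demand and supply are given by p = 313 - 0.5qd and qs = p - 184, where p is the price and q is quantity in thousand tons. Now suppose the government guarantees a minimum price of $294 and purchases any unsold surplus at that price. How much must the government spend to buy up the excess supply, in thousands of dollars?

21168

Rearranging demand gives qd = 626 - 2p. In a free market, 626 - 2p = p - 184 gives the equilibrium p* = 270, q* = 86.
The floor of 294 is above the equilibrium price 270, so it binds.
At p = 294: qd = 626 - 2·294 = 38 and qs = 294 - 184 = 110.
Surplus = qs - qd = 72.
Government expenditure = surplus × support price = 72 × 294 = 21168.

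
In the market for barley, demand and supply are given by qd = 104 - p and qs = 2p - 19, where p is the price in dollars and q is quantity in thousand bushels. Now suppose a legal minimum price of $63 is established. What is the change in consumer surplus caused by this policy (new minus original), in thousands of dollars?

Setting quantity demanded equal to quantity supplied, 104 - p = 2p - 19, gives p* = 41 and q* = 63.
The floor of 63 is above the equilibrium price 41, so it binds.
At p = 63: qd = 104 - 63 = 41 and qs = 2·63 - 19 = 107.
Consumer surplus without the control is ½ · (104 - 41) · 63 = 1984.5.
With the floor, consumers buy 41 units at 63, so CS = ½ · (104 - 63) · 41 = 840.5.
Change in consumer surplus = 840.5 - 1984.5 = -1144.

-1144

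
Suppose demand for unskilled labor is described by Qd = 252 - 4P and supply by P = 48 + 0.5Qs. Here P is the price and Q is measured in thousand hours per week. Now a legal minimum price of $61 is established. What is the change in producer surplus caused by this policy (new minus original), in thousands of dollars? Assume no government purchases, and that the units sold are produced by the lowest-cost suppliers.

-12

Rearranging supply gives Qs = 2P - 96. Equilibrium: 252 - 4P = 2P - 96, so 348 = 6P and P* = 58, Q* = 20.
Since 61 > 58, the floor is binding.
At P = 61: Qd = 252 - 4·61 = 8 and Qs = 2·61 - 96 = 26.
Producer surplus without the control is ½ · (58 - 48) · 20 = 100.
With the floor, 8 units are sold at 61. The supply price at Q = 8 is 52, so PS = ½ · [(61 - 48) + (61 - 52)] · 8 = 88.
Change in producer surplus = 88 - 100 = -12.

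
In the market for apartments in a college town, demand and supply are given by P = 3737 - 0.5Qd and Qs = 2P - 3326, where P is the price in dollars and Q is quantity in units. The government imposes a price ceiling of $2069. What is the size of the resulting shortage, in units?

Rearranging demand gives Qd = 7474 - 2P. Setting quantity demanded equal to quantity supplied, 7474 - 2P = 2P - 3326, gives P* = 2700 and Q* = 2074.
The ceiling of 2069 is below the equilibrium price 2700, so it binds.
At P = 2069: Qd = 7474 - 2·2069 = 3336 and Qs = 2·2069 - 3326 = 812.
Shortage = Qd - Qs = 3336 - 812 = 2524.

2524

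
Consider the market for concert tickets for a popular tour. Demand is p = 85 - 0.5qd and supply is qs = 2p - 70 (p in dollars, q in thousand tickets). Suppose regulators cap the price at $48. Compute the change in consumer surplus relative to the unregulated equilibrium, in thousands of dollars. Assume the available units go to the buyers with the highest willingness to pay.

168

Rearranging demand gives qd = 170 - 2p. Without the control the market clears where 170 - 2p = 2p - 70, i.e. p* = 60 and q* = 50.
The ceiling of 48 is below the equilibrium price 60, so it binds.
At p = 48: qd = 170 - 2·48 = 74 and qs = 2·48 - 70 = 26.
Consumer surplus without the control is ½ · (85 - 60) · 50 = 625.
With the ceiling, 26 units are sold at 48 (assume they go to the highest-value buyers). The demand price at q = 26 is 72, so CS = ½ · [(85 - 48) + (72 - 48)] · 26 = 793.
Change in consumer surplus = 793 - 625 = 168.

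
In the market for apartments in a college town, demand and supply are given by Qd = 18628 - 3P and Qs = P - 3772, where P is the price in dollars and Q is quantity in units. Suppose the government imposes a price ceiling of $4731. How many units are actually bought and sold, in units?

Equilibrium: 18628 - 3P = P - 3772, so 22400 = 4P and P* = 5600, Q* = 1828.
Because the ceiling (4731) lies below the market-clearing price, it is binding.
At P = 4731: Qd = 18628 - 3·4731 = 4435 and Qs = 4731 - 3772 = 959.
The quantity actually transacted is the short side, supply: 959.

959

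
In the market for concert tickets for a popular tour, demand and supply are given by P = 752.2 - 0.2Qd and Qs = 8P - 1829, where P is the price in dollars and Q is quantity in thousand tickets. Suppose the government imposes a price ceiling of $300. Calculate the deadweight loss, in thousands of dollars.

Rearranging demand gives Qd = 3761 - 5P. Without the control the market clears where 3761 - 5P = 8P - 1829, i.e. P* = 430 and Q* = 1611.
Since 300 < 430, the ceiling is binding.
At P = 300: Qd = 3761 - 5·300 = 2261 and Qs = 8·300 - 1829 = 571.
Quantity traded falls to 571. At Q = 571 the demand price is (3761 - 571)/5 = 638 and the supply price is (1829 + 571)/8 = 300.
Deadweight loss = ½ · (638 - 300) · (1611 - 571) = ½ · 338 · 1040 = 175760.

175760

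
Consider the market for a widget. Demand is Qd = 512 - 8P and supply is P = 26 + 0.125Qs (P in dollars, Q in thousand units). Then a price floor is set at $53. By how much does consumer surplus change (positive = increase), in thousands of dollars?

-960

Rearranging supply gives Qs = 8P - 208. Without the control the market clears where 512 - 8P = 8P - 208, i.e. P* = 45 and Q* = 152.
Because the floor (53) lies above the market-clearing price, it is binding.
At P = 53: Qd = 512 - 8·53 = 88 and Qs = 8·53 - 208 = 216.
Consumer surplus without the control is ½ · (64 - 45) · 152 = 1444.
With the floor, consumers buy 88 units at 53, so CS = ½ · (64 - 53) · 88 = 484.
Change in consumer surplus = 484 - 1444 = -960.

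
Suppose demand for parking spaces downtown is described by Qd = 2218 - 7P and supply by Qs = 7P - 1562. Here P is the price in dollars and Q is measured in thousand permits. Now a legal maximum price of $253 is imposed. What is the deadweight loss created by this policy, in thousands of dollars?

Without the control the market clears where 2218 - 7P = 7P - 1562, i.e. P* = 270 and Q* = 328.
Since 253 < 270, the ceiling is binding.
At P = 253: Qd = 2218 - 7·253 = 447 and Qs = 7·253 - 1562 = 209.
Quantity traded falls to 209. At Q = 209 the demand price is (2218 - 209)/7 = 287 and the supply price is (1562 + 209)/7 = 253.
Deadweight loss = ½ · (287 - 253) · (328 - 209) = ½ · 34 · 119 = 2023.

2023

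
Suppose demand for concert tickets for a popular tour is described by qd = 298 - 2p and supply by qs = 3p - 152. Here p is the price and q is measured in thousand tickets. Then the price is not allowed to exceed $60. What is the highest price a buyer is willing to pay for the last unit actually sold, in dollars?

Without the control the market clears where 298 - 2p = 3p - 152, i.e. p* = 90 and q* = 118.
Since 60 < 90, the ceiling is binding.
At p = 60: qd = 298 - 2·60 = 178 and qs = 3·60 - 152 = 28.
Only 28 units reach the market. On the demand curve, the marginal buyer's willingness to pay at q = 28 is (298 - 28)/2 = 135.

135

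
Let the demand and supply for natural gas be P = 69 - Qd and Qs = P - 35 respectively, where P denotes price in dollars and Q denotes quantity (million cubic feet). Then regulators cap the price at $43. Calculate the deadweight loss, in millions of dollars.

Rearranging demand gives Qd = 69 - P. Setting quantity demanded equal to quantity supplied, 69 - P = P - 35, gives P* = 52 and Q* = 17.
The ceiling of 43 is below the equilibrium price 52, so it binds.
At P = 43: Qd = 69 - 43 = 26 and Qs = 43 - 35 = 8.
Quantity traded falls to 8. At Q = 8 the demand price is 69 - 8 = 61 and the supply price is 35 + 8 = 43.
Deadweight loss = ½ · (61 - 43) · (17 - 8) = ½ · 18 · 9 = 81.

81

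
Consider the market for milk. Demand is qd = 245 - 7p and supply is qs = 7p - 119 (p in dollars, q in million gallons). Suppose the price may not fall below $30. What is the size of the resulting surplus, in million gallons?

56

Without the control the market clears where 245 - 7p = 7p - 119, i.e. p* = 26 and q* = 63.
Since 30 > 26, the floor is binding.
At p = 30: qd = 245 - 7·30 = 35 and qs = 7·30 - 119 = 91.
Surplus = qs - qd = 91 - 35 = 56.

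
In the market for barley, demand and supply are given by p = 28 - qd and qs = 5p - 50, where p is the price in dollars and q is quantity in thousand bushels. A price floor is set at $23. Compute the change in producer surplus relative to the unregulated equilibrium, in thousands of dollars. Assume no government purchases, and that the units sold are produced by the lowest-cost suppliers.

40

Rearranging demand gives qd = 28 - p. Without the control the market clears where 28 - p = 5p - 50, i.e. p* = 13 and q* = 15.
Since 23 > 13, the floor is binding.
At p = 23: qd = 28 - 23 = 5 and qs = 5·23 - 50 = 65.
Producer surplus without the control is ½ · (13 - 10) · 15 = 22.5.
With the floor, 5 units are sold at 23. The supply price at q = 5 is 11, so PS = ½ · [(23 - 10) + (23 - 11)] · 5 = 62.5.
Change in producer surplus = 62.5 - 22.5 = 40.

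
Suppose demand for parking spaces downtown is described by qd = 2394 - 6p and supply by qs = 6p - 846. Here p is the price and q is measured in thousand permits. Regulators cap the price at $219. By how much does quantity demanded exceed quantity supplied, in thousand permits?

Setting quantity demanded equal to quantity supplied, 2394 - 6p = 6p - 846, gives p* = 270 and q* = 774.
Since 219 < 270, the ceiling is binding.
At p = 219: qd = 2394 - 6·219 = 1080 and qs = 6·219 - 846 = 468.
Shortage = qd - qs = 1080 - 468 = 612.

612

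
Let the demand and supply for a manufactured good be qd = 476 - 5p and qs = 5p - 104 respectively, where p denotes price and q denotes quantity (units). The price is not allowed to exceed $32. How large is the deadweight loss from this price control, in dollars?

In a free market, 476 - 5p = 5p - 104 gives the equilibrium p* = 58, q* = 186.
The ceiling of 32 is below the equilibrium price 58, so it binds.
At p = 32: qd = 476 - 5·32 = 316 and qs = 5·32 - 104 = 56.
Quantity traded falls to 56. At q = 56 the demand price is (476 - 56)/5 = 84 and the supply price is (104 + 56)/5 = 32.
Deadweight loss = ½ · (84 - 32) · (186 - 56) = ½ · 52 · 130 = 3380.

3380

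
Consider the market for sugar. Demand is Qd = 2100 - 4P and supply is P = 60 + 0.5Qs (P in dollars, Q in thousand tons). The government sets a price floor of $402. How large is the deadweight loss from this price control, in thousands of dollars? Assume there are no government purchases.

Rearranging supply gives Qs = 2P - 120. In a free market, 2100 - 4P = 2P - 120 gives the equilibrium P* = 370, Q* = 620.
Because the floor (402) lies above the market-clearing price, it is binding.
At P = 402: Qd = 2100 - 4·402 = 492 and Qs = 2·402 - 120 = 684.
Quantity traded falls to 492. At Q = 492 the demand price is (2100 - 492)/4 = 402 and the supply price is (120 + 492)/2 = 306.
Deadweight loss = ½ · (402 - 306) · (620 - 492) = ½ · 96 · 128 = 6144.

6144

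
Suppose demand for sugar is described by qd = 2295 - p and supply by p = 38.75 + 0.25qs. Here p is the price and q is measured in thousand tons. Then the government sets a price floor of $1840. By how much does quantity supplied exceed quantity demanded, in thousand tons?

6750

Rearranging supply gives qs = 4p - 155. Setting quantity demanded equal to quantity supplied, 2295 - p = 4p - 155, gives p* = 490 and q* = 1805.
Because the floor (1840) lies above the market-clearing price, it is binding.
At p = 1840: qd = 2295 - 1840 = 455 and qs = 4·1840 - 155 = 7205.
Surplus = qs - qd = 7205 - 455 = 6750.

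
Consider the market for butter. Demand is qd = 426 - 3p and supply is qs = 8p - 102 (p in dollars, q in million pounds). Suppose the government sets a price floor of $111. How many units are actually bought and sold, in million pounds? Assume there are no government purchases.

Equilibrium: 426 - 3p = 8p - 102, so 528 = 11p and p* = 48, q* = 282.
Since 111 > 48, the floor is binding.
At p = 111: qd = 426 - 3·111 = 93 and qs = 8·111 - 102 = 786.
The quantity actually transacted is the short side, demand: 93.

93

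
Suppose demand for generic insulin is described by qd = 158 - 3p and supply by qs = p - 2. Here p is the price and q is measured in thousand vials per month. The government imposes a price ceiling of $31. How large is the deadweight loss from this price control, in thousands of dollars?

In a free market, 158 - 3p = p - 2 gives the equilibrium p* = 40, q* = 38.
Since 31 < 40, the ceiling is binding.
At p = 31: qd = 158 - 3·31 = 65 and qs = 31 - 2 = 29.
Quantity traded falls to 29. At q = 29 the demand price is (158 - 29)/3 = 43 and the supply price is 2 + 29 = 31.
Deadweight loss = ½ · (43 - 31) · (38 - 29) = ½ · 12 · 9 = 54.

54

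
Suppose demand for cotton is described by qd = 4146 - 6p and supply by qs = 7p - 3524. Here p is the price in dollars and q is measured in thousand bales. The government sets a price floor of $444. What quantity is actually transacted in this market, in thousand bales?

Setting quantity demanded equal to quantity supplied, 4146 - 6p = 7p - 3524, gives p* = 590 and q* = 606.
The floor of 444 is below the equilibrium price 590, so it is not binding; the market clears at p* = 590, q* = 606.

606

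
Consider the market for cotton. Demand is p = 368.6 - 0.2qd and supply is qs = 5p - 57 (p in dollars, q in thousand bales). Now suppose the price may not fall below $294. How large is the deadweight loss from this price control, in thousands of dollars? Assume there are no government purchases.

Rearranging demand gives qd = 1843 - 5p. Setting quantity demanded equal to quantity supplied, 1843 - 5p = 5p - 57, gives p* = 190 and q* = 893.
The floor of 294 is above the equilibrium price 190, so it binds.
At p = 294: qd = 1843 - 5·294 = 373 and qs = 5·294 - 57 = 1413.
Quantity traded falls to 373. At q = 373 the demand price is (1843 - 373)/5 = 294 and the supply price is (57 + 373)/5 = 86.
Deadweight loss = ½ · (294 - 86) · (893 - 373) = ½ · 208 · 520 = 54080.

54080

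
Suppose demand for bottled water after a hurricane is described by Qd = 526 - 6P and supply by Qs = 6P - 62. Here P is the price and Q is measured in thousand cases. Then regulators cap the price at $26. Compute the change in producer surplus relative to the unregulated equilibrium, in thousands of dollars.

-3749

Without the control the market clears where 526 - 6P = 6P - 62, i.e. P* = 49 and Q* = 232.
Because the ceiling (26) lies below the market-clearing price, it is binding.
At P = 26: Qd = 526 - 6·26 = 370 and Qs = 6·26 - 62 = 94.
Producer surplus without the control is ½ · (49 - 31/3) · 232 = 13456/3.
With the ceiling, producers sell 94 units at 26, so PS = ½ · (26 - 31/3) · 94 = 2209/3.
Change in producer surplus = 2209/3 - 13456/3 = -3749.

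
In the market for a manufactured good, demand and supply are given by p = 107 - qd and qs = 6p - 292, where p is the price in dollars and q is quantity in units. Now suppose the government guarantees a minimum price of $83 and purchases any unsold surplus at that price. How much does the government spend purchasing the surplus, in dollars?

Rearranging demand gives qd = 107 - p. Without the control the market clears where 107 - p = 6p - 292, i.e. p* = 57 and q* = 50.
Because the floor (83) lies above the market-clearing price, it is binding.
At p = 83: qd = 107 - 83 = 24 and qs = 6·83 - 292 = 206.
Surplus = qs - qd = 182.
Government expenditure = surplus × support price = 182 × 83 = 15106.

15106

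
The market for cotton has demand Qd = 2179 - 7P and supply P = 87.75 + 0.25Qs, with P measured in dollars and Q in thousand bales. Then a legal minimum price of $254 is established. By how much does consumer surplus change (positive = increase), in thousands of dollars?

-11640

Rearranging supply gives Qs = 4P - 351. Without the control the market clears where 2179 - 7P = 4P - 351, i.e. P* = 230 and Q* = 569.
Since 254 > 230, the floor is binding.
At P = 254: Qd = 2179 - 7·254 = 401 and Qs = 4·254 - 351 = 665.
Consumer surplus without the control is ½ · (2179/7 - 230) · 569 = 323761/14.
With the floor, consumers buy 401 units at 254, so CS = ½ · (2179/7 - 254) · 401 = 160801/14.
Change in consumer surplus = 160801/14 - 323761/14 = -11640.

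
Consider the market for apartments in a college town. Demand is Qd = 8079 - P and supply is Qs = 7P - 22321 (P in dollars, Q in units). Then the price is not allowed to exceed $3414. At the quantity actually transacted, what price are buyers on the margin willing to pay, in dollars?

Equilibrium: 8079 - P = 7P - 22321, so 30400 = 8P and P* = 3800, Q* = 4279.
Since 3414 < 3800, the ceiling is binding.
At P = 3414: Qd = 8079 - 3414 = 4665 and Qs = 7·3414 - 22321 = 1577.
Only 1577 units reach the market. On the demand curve, the marginal buyer's willingness to pay at Q = 1577 is (8079 - 1577) = 6502.

6502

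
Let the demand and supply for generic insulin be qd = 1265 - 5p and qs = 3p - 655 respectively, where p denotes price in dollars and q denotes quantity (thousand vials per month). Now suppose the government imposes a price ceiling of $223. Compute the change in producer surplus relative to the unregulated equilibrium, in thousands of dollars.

-671.5

Equilibrium: 1265 - 5p = 3p - 655, so 1920 = 8p and p* = 240, q* = 65.
The ceiling of 223 is below the equilibrium price 240, so it binds.
At p = 223: qd = 1265 - 5·223 = 150 and qs = 3·223 - 655 = 14.
Producer surplus without the control is ½ · (240 - 655/3) · 65 = 4225/6.
With the ceiling, producers sell 14 units at 223, so PS = ½ · (223 - 655/3) · 14 = 98/3.
Change in producer surplus = 98/3 - 4225/6 = -671.5.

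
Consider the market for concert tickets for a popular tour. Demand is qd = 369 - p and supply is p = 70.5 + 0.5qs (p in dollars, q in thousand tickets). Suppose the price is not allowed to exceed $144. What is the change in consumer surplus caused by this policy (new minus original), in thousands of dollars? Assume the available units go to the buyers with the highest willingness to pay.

Rearranging supply gives qs = 2p - 141. Setting quantity demanded equal to quantity supplied, 369 - p = 2p - 141, gives p* = 170 and q* = 199.
Because the ceiling (144) lies below the market-clearing price, it is binding.
At p = 144: qd = 369 - 144 = 225 and qs = 2·144 - 141 = 147.
Consumer surplus without the control is ½ · (369 - 170) · 199 = 19800.5.
With the ceiling, 147 units are sold at 144 (assume they go to the highest-value buyers). The demand price at q = 147 is 222, so CS = ½ · [(369 - 144) + (222 - 144)] · 147 = 22270.5.
Change in consumer surplus = 22270.5 - 19800.5 = 2470.

2470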